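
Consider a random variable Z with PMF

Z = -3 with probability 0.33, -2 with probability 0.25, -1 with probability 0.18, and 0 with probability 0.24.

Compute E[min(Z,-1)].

E[min(Z,-1)] = Σ min(z,-1)·P(Z=z)
 = (-3)·0.33 + (-2)·0.25 + (-1)·0.18 + (-1)·0.24
 = (-0.99) + (-0.5) + (-0.18) + (-0.24)
 = -1.91

-1.91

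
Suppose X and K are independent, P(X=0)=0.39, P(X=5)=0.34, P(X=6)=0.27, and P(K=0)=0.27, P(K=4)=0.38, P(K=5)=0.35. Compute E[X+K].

6.59

E[X+K] = Σ_x Σ_k (x+k) · P(X=x)P(K=k)
 = 0·0.1053 + 4·0.1482 + 5·0.1365 + 5·0.0918 + 9·0.1292 + 10·0.119 + 6·0.0729 + 10·0.1026 + 11·0.0945
 = 0 + 0.5928 + 0.6825 + 0.459 + 1.1628 + 1.19 + 0.4374 + 1.026 + 1.0395
 = 6.59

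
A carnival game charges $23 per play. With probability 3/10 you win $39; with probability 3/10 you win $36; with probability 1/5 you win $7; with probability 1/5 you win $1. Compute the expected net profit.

E[payout] = 39·3/10 + 36·3/10 + 7·1/5 + 1·1/5
 = 117/10 + 54/5 + 7/5 + 1/5
 = 241/10
Net = 241/10 - 23 = 11/10

1.1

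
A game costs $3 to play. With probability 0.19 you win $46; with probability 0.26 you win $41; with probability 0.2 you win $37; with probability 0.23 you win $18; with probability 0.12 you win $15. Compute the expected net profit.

E[payout] = 46·0.19 + 41·0.26 + 37·0.2 + 18·0.23 + 15·0.12
 = 8.74 + 10.66 + 7.4 + 4.14 + 1.8
 = 32.74
Net = 32.74 - 3 = 29.74

29.74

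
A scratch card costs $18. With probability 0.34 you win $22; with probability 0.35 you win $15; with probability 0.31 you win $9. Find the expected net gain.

E[payout] = 22·0.34 + 15·0.35 + 9·0.31
 = 7.48 + 5.25 + 2.79
 = 15.52
Net = 15.52 - 18 = -2.48

-2.48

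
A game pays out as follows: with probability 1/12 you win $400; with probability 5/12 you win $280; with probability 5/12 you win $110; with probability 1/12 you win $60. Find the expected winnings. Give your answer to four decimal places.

200.8333

E[payout] = 400·1/12 + 280·5/12 + 110·5/12 + 60·1/12
 = 100/3 + 350/3 + 275/6 + 5
 = 1205/6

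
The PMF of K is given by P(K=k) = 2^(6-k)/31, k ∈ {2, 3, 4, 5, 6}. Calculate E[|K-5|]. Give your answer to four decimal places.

E[|K-5|] = Σ |k-5|·P(K=k)
 = 3·16/31 + 2·8/31 + 1·4/31 + 0·2/31 + 1·1/31
 = 48/31 + 16/31 + 4/31 + 0 + 1/31
 = 69/31

2.2258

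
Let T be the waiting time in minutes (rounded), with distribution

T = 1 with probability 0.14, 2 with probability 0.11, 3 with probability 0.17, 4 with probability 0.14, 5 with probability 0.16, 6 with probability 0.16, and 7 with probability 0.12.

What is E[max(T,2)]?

4.17

E[max(T,2)] = Σ max(t,2)·P(T=t)
 = 2·0.14 + 2·0.11 + 3·0.17 + 4·0.14 + 5·0.16 + 6·0.16 + 7·0.12
 = 0.28 + 0.22 + 0.51 + 0.56 + 0.8 + 0.96 + 0.84
 = 4.17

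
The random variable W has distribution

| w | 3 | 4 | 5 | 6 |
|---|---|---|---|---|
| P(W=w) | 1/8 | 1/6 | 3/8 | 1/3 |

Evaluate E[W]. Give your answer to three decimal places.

4.917

E[W] = Σ w·P(W=w)
 = 3·1/8 + 4·1/6 + 5·3/8 + 6·1/3
 = 3/8 + 2/3 + 15/8 + 2
 = 59/12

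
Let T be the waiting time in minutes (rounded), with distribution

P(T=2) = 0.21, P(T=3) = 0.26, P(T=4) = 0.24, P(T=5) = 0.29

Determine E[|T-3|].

1.03

E[|T-3|] = Σ |t-3|·P(T=t)
 = 1·0.21 + 0·0.26 + 1·0.24 + 2·0.29
 = 0.21 + 0 + 0.24 + 0.58
 = 1.03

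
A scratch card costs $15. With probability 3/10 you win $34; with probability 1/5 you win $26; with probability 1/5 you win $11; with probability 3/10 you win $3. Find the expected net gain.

E[payout] = 34·3/10 + 26·1/5 + 11·1/5 + 3·3/10
 = 51/5 + 26/5 + 11/5 + 9/10
 = 37/2
Net = 37/2 - 15 = 7/2

3.5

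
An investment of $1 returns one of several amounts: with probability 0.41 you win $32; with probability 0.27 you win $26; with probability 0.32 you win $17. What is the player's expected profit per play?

24.58

E[payout] = 32·0.41 + 26·0.27 + 17·0.32
 = 13.12 + 7.02 + 5.44
 = 25.58
Net = 25.58 - 1 = 24.58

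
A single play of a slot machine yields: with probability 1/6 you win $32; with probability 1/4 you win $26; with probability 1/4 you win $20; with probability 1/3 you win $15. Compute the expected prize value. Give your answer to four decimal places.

21.8333

E[payout] = 32·1/6 + 26·1/4 + 20·1/4 + 15·1/3
 = 16/3 + 13/2 + 5 + 5
 = 131/6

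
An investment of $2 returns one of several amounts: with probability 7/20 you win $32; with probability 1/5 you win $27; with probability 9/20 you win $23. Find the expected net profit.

24.95

E[payout] = 32·7/20 + 27·1/5 + 23·9/20
 = 56/5 + 27/5 + 207/20
 = 539/20
Net = 539/20 - 2 = 499/20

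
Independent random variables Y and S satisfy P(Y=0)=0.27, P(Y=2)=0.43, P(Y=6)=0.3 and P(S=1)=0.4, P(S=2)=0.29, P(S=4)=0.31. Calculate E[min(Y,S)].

1.354

E[min(Y,S)] = Σ_y Σ_s min(y,s) · P(Y=y)P(S=s)
 = 0·0.108 + 0·0.0783 + 0·0.0837 + 1·0.172 + 2·0.1247 + 2·0.1333 + 1·0.12 + 2·0.087 + 4·0.093
 = 0 + 0 + 0 + 0.172 + 0.2494 + 0.2666 + 0.12 + 0.174 + 0.372
 = 1.354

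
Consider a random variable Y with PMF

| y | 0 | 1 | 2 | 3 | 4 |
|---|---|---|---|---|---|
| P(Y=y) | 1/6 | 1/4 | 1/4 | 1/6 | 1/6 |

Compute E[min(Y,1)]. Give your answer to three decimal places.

0.833

E[min(Y,1)] = Σ min(y,1)·P(Y=y)
 = 0·1/6 + 1·1/4 + 1·1/4 + 1·1/6 + 1·1/6
 = 0 + 1/4 + 1/4 + 1/6 + 1/6
 = 5/6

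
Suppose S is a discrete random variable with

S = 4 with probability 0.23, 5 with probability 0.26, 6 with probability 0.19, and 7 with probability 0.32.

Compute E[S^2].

32.7

E[S^2] = Σ s^2·P(S=s)
 = 16·0.23 + 25·0.26 + 36·0.19 + 49·0.32
 = 3.68 + 6.5 + 6.84 + 15.68
 = 32.7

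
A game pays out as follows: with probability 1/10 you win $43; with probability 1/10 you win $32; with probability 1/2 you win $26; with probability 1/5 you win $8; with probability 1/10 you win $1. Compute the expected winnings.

E[payout] = 43·1/10 + 32·1/10 + 26·1/2 + 8·1/5 + 1·1/10
 = 43/10 + 16/5 + 13 + 8/5 + 1/10
 = 111/5

22.2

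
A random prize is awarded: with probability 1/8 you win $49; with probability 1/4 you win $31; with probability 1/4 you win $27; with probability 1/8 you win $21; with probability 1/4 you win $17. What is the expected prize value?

27.5

E[payout] = 49·1/8 + 31·1/4 + 27·1/4 + 21·1/8 + 17·1/4
 = 49/8 + 31/4 + 27/4 + 21/8 + 17/4
 = 55/2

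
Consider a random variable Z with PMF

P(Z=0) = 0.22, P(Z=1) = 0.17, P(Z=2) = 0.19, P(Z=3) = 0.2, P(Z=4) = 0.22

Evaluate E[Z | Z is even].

P(Z is even) = 0.22 + 0.19 + 0.22 = 0.63.
E[Z | Z is even] = [0·0.22 + 2·0.19 + 4·0.22] / 0.63
 = 1.26 / 0.63
 = 2

2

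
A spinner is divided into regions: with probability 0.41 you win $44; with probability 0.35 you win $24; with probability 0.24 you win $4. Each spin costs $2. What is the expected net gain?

25.4

E[payout] = 44·0.41 + 24·0.35 + 4·0.24
 = 18.04 + 8.4 + 0.96
 = 27.4
Net = 27.4 - 2 = 25.4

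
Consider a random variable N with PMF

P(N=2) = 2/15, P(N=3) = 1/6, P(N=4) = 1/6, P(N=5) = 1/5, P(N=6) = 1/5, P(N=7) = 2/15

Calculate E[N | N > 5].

P(N > 5) = 1/5 + 2/15 = 1/3.
E[N | N > 5] = [6·1/5 + 7·2/15] / (1/3)
 = 32/15 / (1/3)
 = 32/5

6.4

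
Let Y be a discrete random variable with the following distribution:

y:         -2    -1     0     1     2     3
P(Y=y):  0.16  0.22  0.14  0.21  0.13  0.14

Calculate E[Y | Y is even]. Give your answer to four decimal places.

P(Y is even) = 0.16 + 0.14 + 0.13 = 0.43.
E[Y | Y is even] = [(-2)·0.16 + 0·0.14 + 2·0.13] / 0.43
 = -0.06 / 0.43
 = -6/43

-0.1395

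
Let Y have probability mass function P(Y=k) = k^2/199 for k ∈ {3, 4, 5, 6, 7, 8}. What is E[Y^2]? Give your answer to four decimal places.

E[Y^2] = Σ y^2·P(Y=y)
 = 9·9/199 + 16·16/199 + 25·25/199 + 36·36/199 + 49·49/199 + 64·64/199
 = 81/199 + 256/199 + 625/199 + 1296/199 + 2401/199 + 4096/199
 = 8755/199

43.9950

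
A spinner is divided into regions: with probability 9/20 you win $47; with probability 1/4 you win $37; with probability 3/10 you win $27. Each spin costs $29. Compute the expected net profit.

9.5

E[payout] = 47·9/20 + 37·1/4 + 27·3/10
 = 423/20 + 37/4 + 81/10
 = 77/2
Net = 77/2 - 29 = 19/2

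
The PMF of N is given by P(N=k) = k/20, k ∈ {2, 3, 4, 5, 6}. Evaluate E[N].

4.5

E[N] = Σ n·P(N=n)
 = 2·1/10 + 3·3/20 + 4·1/5 + 5·1/4 + 6·3/10
 = 1/5 + 9/20 + 4/5 + 5/4 + 9/5
 = 9/2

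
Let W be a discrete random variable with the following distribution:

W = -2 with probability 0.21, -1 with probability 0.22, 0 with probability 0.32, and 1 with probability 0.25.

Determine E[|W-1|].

1.39

E[|W-1|] = Σ |w-1|·P(W=w)
 = 3·0.21 + 2·0.22 + 1·0.32 + 0·0.25
 = 0.63 + 0.44 + 0.32 + 0
 = 1.39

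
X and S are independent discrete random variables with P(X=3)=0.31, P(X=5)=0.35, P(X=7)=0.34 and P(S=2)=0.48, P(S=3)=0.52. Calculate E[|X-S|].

E[|X-S|] = Σ_x Σ_s |x-s| · P(X=x)P(S=s)
 = 1·0.1488 + 0·0.1612 + 3·0.168 + 2·0.182 + 5·0.1632 + 4·0.1768
 = 0.1488 + 0 + 0.504 + 0.364 + 0.816 + 0.7072
 = 2.54

2.54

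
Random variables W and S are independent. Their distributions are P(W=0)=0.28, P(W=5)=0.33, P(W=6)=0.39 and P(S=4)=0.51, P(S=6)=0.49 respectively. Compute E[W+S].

8.97

E[W+S] = Σ_w Σ_s (w+s) · P(W=w)P(S=s)
 = 4·0.1428 + 6·0.1372 + 9·0.1683 + 11·0.1617 + 10·0.1989 + 12·0.1911
 = 0.5712 + 0.8232 + 1.5147 + 1.7787 + 1.989 + 2.2932
 = 8.97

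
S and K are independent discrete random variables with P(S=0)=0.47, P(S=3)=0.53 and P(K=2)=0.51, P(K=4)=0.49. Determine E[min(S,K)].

1.3197

E[min(S,K)] = Σ_s Σ_k min(s,k) · P(S=s)P(K=k)
 = 0·0.2397 + 0·0.2303 + 2·0.2703 + 3·0.2597
 = 0 + 0 + 0.5406 + 0.7791
 = 1.3197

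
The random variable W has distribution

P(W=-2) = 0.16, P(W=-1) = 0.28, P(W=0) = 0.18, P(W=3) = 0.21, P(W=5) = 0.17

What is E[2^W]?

7.48

E[2^W] = Σ 2^w·P(W=w)
 = 0.25·0.16 + 0.5·0.28 + 1·0.18 + 8·0.21 + 32·0.17
 = 0.04 + 0.14 + 0.18 + 1.68 + 5.44
 = 7.48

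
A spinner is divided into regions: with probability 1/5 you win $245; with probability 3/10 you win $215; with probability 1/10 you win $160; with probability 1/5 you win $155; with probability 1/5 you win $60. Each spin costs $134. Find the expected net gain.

38.5

E[payout] = 245·1/5 + 215·3/10 + 160·1/10 + 155·1/5 + 60·1/5
 = 49 + 129/2 + 16 + 31 + 12
 = 345/2
Net = 345/2 - 134 = 77/2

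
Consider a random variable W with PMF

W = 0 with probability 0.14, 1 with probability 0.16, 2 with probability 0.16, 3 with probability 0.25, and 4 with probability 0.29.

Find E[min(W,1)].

0.86

E[min(W,1)] = Σ min(w,1)·P(W=w)
 = 0·0.14 + 1·0.16 + 1·0.16 + 1·0.25 + 1·0.29
 = 0 + 0.16 + 0.16 + 0.25 + 0.29
 = 0.86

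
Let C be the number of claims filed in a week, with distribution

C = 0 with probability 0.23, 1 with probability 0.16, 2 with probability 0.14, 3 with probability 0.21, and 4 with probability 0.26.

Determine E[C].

2.11

E[C] = Σ c·P(C=c)
 = 0·0.23 + 1·0.16 + 2·0.14 + 3·0.21 + 4·0.26
 = 0 + 0.16 + 0.28 + 0.63 + 1.04
 = 2.11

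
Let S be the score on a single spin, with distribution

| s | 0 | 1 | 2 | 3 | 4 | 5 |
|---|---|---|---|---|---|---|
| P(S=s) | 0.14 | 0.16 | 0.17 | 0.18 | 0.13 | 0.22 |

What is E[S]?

E[S] = Σ s·P(S=s)
 = 0·0.14 + 1·0.16 + 2·0.17 + 3·0.18 + 4·0.13 + 5·0.22
 = 0 + 0.16 + 0.34 + 0.54 + 0.52 + 1.1
 = 2.66

2.66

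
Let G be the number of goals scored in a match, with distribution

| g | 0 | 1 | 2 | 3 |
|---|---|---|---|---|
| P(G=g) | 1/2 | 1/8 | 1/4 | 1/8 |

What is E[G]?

E[G] = Σ g·P(G=g)
 = 0·1/2 + 1·1/8 + 2·1/4 + 3·1/8
 = 0 + 1/8 + 1/2 + 3/8
 = 1

1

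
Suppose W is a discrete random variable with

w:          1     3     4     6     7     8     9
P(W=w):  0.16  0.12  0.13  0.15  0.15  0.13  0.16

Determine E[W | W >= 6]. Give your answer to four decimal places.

7.5085

P(W >= 6) = 0.15 + 0.15 + 0.13 + 0.16 = 0.59.
E[W | W >= 6] = [6·0.15 + 7·0.15 + 8·0.13 + 9·0.16] / 0.59
 = 4.43 / 0.59
 = 443/59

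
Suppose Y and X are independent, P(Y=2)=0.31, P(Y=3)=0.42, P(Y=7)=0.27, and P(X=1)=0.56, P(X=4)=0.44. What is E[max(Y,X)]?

E[max(Y,X)] = Σ_y Σ_x max(y,x) · P(Y=y)P(X=x)
 = 2·0.1736 + 4·0.1364 + 3·0.2352 + 4·0.1848 + 7·0.1512 + 7·0.1188
 = 0.3472 + 0.5456 + 0.7056 + 0.7392 + 1.0584 + 0.8316
 = 4.2276

4.2276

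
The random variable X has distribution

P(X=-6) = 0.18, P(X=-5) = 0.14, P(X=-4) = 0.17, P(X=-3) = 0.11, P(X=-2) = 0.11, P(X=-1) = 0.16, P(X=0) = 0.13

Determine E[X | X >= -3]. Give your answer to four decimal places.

P(X >= -3) = 0.11 + 0.11 + 0.16 + 0.13 = 0.51.
E[X | X >= -3] = [(-3)·0.11 + (-2)·0.11 + (-1)·0.16 + 0·0.13] / 0.51
 = -0.71 / 0.51
 = -71/51

-1.3922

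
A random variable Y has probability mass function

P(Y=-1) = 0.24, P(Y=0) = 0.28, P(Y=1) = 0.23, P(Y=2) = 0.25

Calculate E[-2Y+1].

E[-2Y+1] = Σ (-2y+1)·P(Y=y)
 = 3·0.24 + 1·0.28 + (-1)·0.23 + (-3)·0.25
 = 0.72 + 0.28 + (-0.23) + (-0.75)
 = 0.02

0.02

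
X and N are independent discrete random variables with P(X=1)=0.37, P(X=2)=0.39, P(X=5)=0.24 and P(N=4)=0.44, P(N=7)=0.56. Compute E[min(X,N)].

2.2444

E[min(X,N)] = Σ_x Σ_n min(x,n) · P(X=x)P(N=n)
 = 1·0.1628 + 1·0.2072 + 2·0.1716 + 2·0.2184 + 4·0.1056 + 5·0.1344
 = 0.1628 + 0.2072 + 0.3432 + 0.4368 + 0.4224 + 0.672
 = 2.2444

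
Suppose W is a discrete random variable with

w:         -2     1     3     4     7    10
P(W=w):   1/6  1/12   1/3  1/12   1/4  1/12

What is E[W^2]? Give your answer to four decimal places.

E[W^2] = Σ w^2·P(W=w)
 = 4·1/6 + 1·1/12 + 9·1/3 + 16·1/12 + 49·1/4 + 100·1/12
 = 2/3 + 1/12 + 3 + 4/3 + 49/4 + 25/3
 = 77/3

25.6667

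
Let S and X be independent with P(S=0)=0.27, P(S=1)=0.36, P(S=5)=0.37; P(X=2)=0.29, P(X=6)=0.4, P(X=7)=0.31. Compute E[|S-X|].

E[|S-X|] = Σ_s Σ_x |s-x| · P(S=s)P(X=x)
 = 2·0.0783 + 6·0.108 + 7·0.0837 + 1·0.1044 + 5·0.144 + 6·0.1116 + 3·0.1073 + 1·0.148 + 2·0.1147
 = 0.1566 + 0.648 + 0.5859 + 0.1044 + 0.72 + 0.6696 + 0.3219 + 0.148 + 0.2294
 = 3.5838

3.5838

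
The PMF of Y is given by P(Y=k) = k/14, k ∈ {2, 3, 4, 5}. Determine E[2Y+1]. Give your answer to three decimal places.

E[2Y+1] = Σ (2y+1)·P(Y=y)
 = 5·1/7 + 7·3/14 + 9·2/7 + 11·5/14
 = 5/7 + 3/2 + 18/7 + 55/14
 = 61/7

8.714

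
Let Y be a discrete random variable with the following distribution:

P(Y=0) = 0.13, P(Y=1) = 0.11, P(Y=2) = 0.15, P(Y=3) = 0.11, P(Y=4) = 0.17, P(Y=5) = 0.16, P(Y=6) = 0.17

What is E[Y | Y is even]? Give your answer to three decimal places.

P(Y is even) = 0.13 + 0.15 + 0.17 + 0.17 = 0.62.
E[Y | Y is even] = [0·0.13 + 2·0.15 + 4·0.17 + 6·0.17] / 0.62
 = 2 / 0.62
 = 100/31

3.226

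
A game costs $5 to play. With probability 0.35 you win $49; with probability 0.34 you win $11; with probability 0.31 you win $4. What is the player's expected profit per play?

17.13

E[payout] = 49·0.35 + 11·0.34 + 4·0.31
 = 17.15 + 3.74 + 1.24
 = 22.13
Net = 22.13 - 5 = 17.13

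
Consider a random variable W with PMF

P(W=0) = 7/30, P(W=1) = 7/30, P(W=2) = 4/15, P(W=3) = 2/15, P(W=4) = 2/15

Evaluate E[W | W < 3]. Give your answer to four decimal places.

1.0455

P(W < 3) = 7/30 + 7/30 + 4/15 = 11/15.
E[W | W < 3] = [0·7/30 + 1·7/30 + 2·4/15] / (11/15)
 = 23/30 / (11/15)
 = 23/22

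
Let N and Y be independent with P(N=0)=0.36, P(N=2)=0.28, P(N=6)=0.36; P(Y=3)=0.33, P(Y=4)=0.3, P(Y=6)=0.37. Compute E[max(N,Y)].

E[max(N,Y)] = Σ_n Σ_y max(n,y) · P(N=n)P(Y=y)
 = 3·0.1188 + 4·0.108 + 6·0.1332 + 3·0.0924 + 4·0.084 + 6·0.1036 + 6·0.1188 + 6·0.108 + 6·0.1332
 = 0.3564 + 0.432 + 0.7992 + 0.2772 + 0.336 + 0.6216 + 0.7128 + 0.648 + 0.7992
 = 4.9824

4.9824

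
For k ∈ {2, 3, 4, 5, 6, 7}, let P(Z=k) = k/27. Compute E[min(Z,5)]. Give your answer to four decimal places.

4.4074

E[min(Z,5)] = Σ min(z,5)·P(Z=z)
 = 2·2/27 + 3·1/9 + 4·4/27 + 5·5/27 + 5·2/9 + 5·7/27
 = 4/27 + 1/3 + 16/27 + 25/27 + 10/9 + 35/27
 = 119/27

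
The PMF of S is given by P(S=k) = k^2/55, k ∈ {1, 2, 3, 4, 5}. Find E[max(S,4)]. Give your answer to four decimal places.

E[max(S,4)] = Σ max(s,4)·P(S=s)
 = 4·1/55 + 4·4/55 + 4·9/55 + 4·16/55 + 5·5/11
 = 4/55 + 16/55 + 36/55 + 64/55 + 25/11
 = 49/11

4.4545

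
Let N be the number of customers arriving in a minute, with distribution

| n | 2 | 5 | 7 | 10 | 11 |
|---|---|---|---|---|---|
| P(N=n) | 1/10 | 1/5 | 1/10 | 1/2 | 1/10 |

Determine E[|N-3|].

5.2

E[|N-3|] = Σ |n-3|·P(N=n)
 = 1·1/10 + 2·1/5 + 4·1/10 + 7·1/2 + 8·1/10
 = 1/10 + 2/5 + 2/5 + 7/2 + 4/5
 = 26/5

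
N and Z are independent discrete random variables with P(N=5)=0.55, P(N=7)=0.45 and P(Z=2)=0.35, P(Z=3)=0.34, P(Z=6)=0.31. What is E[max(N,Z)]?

6.0705

E[max(N,Z)] = Σ_n Σ_z max(n,z) · P(N=n)P(Z=z)
 = 5·0.1925 + 5·0.187 + 6·0.1705 + 7·0.1575 + 7·0.153 + 7·0.1395
 = 0.9625 + 0.935 + 1.023 + 1.1025 + 1.071 + 0.9765
 = 6.0705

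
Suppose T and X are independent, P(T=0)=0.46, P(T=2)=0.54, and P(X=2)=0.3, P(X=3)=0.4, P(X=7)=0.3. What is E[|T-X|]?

E[|T-X|] = Σ_t Σ_x |t-x| · P(T=t)P(X=x)
 = 2·0.138 + 3·0.184 + 7·0.138 + 0·0.162 + 1·0.216 + 5·0.162
 = 0.276 + 0.552 + 0.966 + 0 + 0.216 + 0.81
 = 2.82

2.82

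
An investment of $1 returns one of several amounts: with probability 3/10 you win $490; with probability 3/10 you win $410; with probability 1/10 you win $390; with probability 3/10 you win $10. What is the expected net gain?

311

E[payout] = 490·3/10 + 410·3/10 + 390·1/10 + 10·3/10
 = 147 + 123 + 39 + 3
 = 312
Net = 312 - 1 = 311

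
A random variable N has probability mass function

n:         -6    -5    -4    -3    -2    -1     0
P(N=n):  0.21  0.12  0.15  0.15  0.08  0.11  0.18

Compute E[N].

E[N] = Σ n·P(N=n)
 = (-6)·0.21 + (-5)·0.12 + (-4)·0.15 + (-3)·0.15 + (-2)·0.08 + (-1)·0.11 + 0·0.18
 = (-1.26) + (-0.6) + (-0.6) + (-0.45) + (-0.16) + (-0.11) + 0
 = -3.18

-3.18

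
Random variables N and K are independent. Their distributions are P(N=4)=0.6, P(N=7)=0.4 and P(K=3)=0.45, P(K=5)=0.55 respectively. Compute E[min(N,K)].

3.77

E[min(N,K)] = Σ_n Σ_k min(n,k) · P(N=n)P(K=k)
 = 3·0.27 + 4·0.33 + 3·0.18 + 5·0.22
 = 0.81 + 1.32 + 0.54 + 1.1
 = 3.77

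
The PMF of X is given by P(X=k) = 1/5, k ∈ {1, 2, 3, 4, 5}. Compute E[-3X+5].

E[-3X+5] = Σ (-3x+5)·P(X=x)
 = 2·1/5 + (-1)·1/5 + (-4)·1/5 + (-7)·1/5 + (-10)·1/5
 = 2/5 + (-1/5) + (-4/5) + (-7/5) + (-2)
 = -4

-4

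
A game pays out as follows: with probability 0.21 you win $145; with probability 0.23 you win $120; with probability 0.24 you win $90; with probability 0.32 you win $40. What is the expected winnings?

92.45

E[payout] = 145·0.21 + 120·0.23 + 90·0.24 + 40·0.32
 = 30.45 + 27.6 + 21.6 + 12.8
 = 92.45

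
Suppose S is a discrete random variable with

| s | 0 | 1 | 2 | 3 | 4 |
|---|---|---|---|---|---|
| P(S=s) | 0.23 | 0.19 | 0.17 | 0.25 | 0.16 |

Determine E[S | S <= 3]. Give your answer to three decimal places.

P(S <= 3) = 0.23 + 0.19 + 0.17 + 0.25 = 0.84.
E[S | S <= 3] = [0·0.23 + 1·0.19 + 2·0.17 + 3·0.25] / 0.84
 = 1.28 / 0.84
 = 32/21

1.524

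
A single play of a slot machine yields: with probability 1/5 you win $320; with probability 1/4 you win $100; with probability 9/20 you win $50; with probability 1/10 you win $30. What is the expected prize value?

E[payout] = 320·1/5 + 100·1/4 + 50·9/20 + 30·1/10
 = 64 + 25 + 45/2 + 3
 = 229/2

114.5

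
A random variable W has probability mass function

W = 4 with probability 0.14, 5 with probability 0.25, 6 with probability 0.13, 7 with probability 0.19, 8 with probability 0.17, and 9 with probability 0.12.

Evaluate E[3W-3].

16.08

E[3W-3] = Σ (3w-3)·P(W=w)
 = 9·0.14 + 12·0.25 + 15·0.13 + 18·0.19 + 21·0.17 + 24·0.12
 = 1.26 + 3 + 1.95 + 3.42 + 3.57 + 2.88
 = 16.08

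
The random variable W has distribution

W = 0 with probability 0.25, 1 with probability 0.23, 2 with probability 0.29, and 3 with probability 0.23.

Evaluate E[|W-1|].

1

E[|W-1|] = Σ |w-1|·P(W=w)
 = 1·0.25 + 0·0.23 + 1·0.29 + 2·0.23
 = 0.25 + 0 + 0.29 + 0.46
 = 1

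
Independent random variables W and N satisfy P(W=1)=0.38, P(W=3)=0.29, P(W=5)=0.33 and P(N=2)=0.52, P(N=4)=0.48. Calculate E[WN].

8.584

E[WN] = Σ_w Σ_n wn · P(W=w)P(N=n)
 = 2·0.1976 + 4·0.1824 + 6·0.1508 + 12·0.1392 + 10·0.1716 + 20·0.1584
 = 0.3952 + 0.7296 + 0.9048 + 1.6704 + 1.716 + 3.168
 = 8.584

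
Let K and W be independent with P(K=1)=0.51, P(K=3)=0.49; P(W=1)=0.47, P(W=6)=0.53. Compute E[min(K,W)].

1.5194

E[min(K,W)] = Σ_k Σ_w min(k,w) · P(K=k)P(W=w)
 = 1·0.2397 + 1·0.2703 + 1·0.2303 + 3·0.2597
 = 0.2397 + 0.2703 + 0.2303 + 0.7791
 = 1.5194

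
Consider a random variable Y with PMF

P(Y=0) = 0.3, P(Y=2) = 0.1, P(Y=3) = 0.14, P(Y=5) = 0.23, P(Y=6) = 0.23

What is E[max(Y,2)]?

E[max(Y,2)] = Σ max(y,2)·P(Y=y)
 = 2·0.3 + 2·0.1 + 3·0.14 + 5·0.23 + 6·0.23
 = 0.6 + 0.2 + 0.42 + 1.15 + 1.38
 = 3.75

3.75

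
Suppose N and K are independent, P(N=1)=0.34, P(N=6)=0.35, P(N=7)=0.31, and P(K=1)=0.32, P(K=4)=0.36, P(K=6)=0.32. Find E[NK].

E[NK] = Σ_n Σ_k nk · P(N=n)P(K=k)
 = 1·0.1088 + 4·0.1224 + 6·0.1088 + 6·0.112 + 24·0.126 + 36·0.112 + 7·0.0992 + 28·0.1116 + 42·0.0992
 = 0.1088 + 0.4896 + 0.6528 + 0.672 + 3.024 + 4.032 + 0.6944 + 3.1248 + 4.1664
 = 16.9648

16.9648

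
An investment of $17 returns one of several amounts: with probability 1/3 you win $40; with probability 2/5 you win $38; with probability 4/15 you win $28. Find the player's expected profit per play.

E[payout] = 40·1/3 + 38·2/5 + 28·4/15
 = 40/3 + 76/5 + 112/15
 = 36
Net = 36 - 17 = 19

19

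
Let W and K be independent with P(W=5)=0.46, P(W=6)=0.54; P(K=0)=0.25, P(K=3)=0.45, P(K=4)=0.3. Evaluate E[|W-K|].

2.99

E[|W-K|] = Σ_w Σ_k |w-k| · P(W=w)P(K=k)
 = 5·0.115 + 2·0.207 + 1·0.138 + 6·0.135 + 3·0.243 + 2·0.162
 = 0.575 + 0.414 + 0.138 + 0.81 + 0.729 + 0.324
 = 2.99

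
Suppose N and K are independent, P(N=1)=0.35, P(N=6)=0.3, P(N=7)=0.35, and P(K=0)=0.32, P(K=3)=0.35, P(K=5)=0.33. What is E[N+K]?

E[N+K] = Σ_n Σ_k (n+k) · P(N=n)P(K=k)
 = 1·0.112 + 4·0.1225 + 6·0.1155 + 6·0.096 + 9·0.105 + 11·0.099 + 7·0.112 + 10·0.1225 + 12·0.1155
 = 0.112 + 0.49 + 0.693 + 0.576 + 0.945 + 1.089 + 0.784 + 1.225 + 1.386
 = 7.3

7.3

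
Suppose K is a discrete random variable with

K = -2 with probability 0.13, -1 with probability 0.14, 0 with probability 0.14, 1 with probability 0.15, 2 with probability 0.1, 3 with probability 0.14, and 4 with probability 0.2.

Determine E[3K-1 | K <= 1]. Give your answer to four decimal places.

-2.3393

P(K <= 1) = 0.13 + 0.14 + 0.14 + 0.15 = 0.56.
E[3K-1 | K <= 1] = [(-7)·0.13 + (-4)·0.14 + (-1)·0.14 + 2·0.15] / 0.56
 = -1.31 / 0.56
 = -131/56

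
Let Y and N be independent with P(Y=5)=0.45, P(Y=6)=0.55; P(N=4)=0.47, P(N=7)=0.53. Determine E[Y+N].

E[Y+N] = Σ_y Σ_n (y+n) · P(Y=y)P(N=n)
 = 9·0.2115 + 12·0.2385 + 10·0.2585 + 13·0.2915
 = 1.9035 + 2.862 + 2.585 + 3.7895
 = 11.14

11.14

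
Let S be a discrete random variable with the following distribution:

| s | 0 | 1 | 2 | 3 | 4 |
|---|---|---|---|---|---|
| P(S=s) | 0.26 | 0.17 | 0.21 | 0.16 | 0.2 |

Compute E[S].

1.87

E[S] = Σ s·P(S=s)
 = 0·0.26 + 1·0.17 + 2·0.21 + 3·0.16 + 4·0.2
 = 0 + 0.17 + 0.42 + 0.48 + 0.8
 = 1.87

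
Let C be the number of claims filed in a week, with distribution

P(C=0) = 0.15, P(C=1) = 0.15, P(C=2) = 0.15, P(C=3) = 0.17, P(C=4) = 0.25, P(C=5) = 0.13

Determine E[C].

2.61

E[C] = Σ c·P(C=c)
 = 0·0.15 + 1·0.15 + 2·0.15 + 3·0.17 + 4·0.25 + 5·0.13
 = 0 + 0.15 + 0.3 + 0.51 + 1 + 0.65
 = 2.61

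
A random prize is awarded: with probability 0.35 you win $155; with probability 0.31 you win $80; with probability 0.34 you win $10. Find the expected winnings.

E[payout] = 155·0.35 + 80·0.31 + 10·0.34
 = 54.25 + 24.8 + 3.4
 = 82.45

82.45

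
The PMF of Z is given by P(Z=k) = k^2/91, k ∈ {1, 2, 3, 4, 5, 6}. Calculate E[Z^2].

E[Z^2] = Σ z^2·P(Z=z)
 = 1·1/91 + 4·4/91 + 9·9/91 + 16·16/91 + 25·25/91 + 36·36/91
 = 1/91 + 16/91 + 81/91 + 256/91 + 625/91 + 1296/91
 = 25

25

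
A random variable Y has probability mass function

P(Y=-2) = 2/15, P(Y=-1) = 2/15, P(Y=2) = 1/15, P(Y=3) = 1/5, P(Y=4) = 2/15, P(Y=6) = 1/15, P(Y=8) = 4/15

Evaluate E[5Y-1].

E[5Y-1] = Σ (5y-1)·P(Y=y)
 = (-11)·2/15 + (-6)·2/15 + 9·1/15 + 14·1/5 + 19·2/15 + 29·1/15 + 39·4/15
 = (-22/15) + (-4/5) + 3/5 + 14/5 + 38/15 + 29/15 + 52/5
 = 16

16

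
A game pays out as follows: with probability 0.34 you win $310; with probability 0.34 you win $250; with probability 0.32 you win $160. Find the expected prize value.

E[payout] = 310·0.34 + 250·0.34 + 160·0.32
 = 105.4 + 85 + 51.2
 = 241.6

241.6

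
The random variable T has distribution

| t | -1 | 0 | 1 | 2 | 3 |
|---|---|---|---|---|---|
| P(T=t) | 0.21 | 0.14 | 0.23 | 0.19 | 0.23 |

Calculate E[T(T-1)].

E[T(T-1)] = Σ t(t-1)·P(T=t)
 = 2·0.21 + 0·0.14 + 0·0.23 + 2·0.19 + 6·0.23
 = 0.42 + 0 + 0 + 0.38 + 1.38
 = 2.18

2.18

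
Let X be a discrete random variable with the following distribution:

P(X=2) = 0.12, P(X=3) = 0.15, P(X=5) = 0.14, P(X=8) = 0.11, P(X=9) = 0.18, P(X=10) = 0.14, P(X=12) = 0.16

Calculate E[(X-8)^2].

E[(X-8)^2] = Σ (x-8)^2·P(X=x)
 = 36·0.12 + 25·0.15 + 9·0.14 + 0·0.11 + 1·0.18 + 4·0.14 + 16·0.16
 = 4.32 + 3.75 + 1.26 + 0 + 0.18 + 0.56 + 2.56
 = 12.63

12.63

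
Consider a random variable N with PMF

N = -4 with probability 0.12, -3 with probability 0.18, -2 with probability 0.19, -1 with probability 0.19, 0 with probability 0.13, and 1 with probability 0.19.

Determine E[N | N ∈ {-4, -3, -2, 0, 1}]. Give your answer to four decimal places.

-1.4938

P(N ∈ {-4, -3, -2, 0, 1}) = 0.12 + 0.18 + 0.19 + 0.13 + 0.19 = 0.81.
E[N | N ∈ {-4, -3, -2, 0, 1}] = [(-4)·0.12 + (-3)·0.18 + (-2)·0.19 + 0·0.13 + 1·0.19] / 0.81
 = -1.21 / 0.81
 = -121/81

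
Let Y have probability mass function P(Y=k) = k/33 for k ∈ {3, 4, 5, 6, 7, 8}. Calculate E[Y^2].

E[Y^2] = Σ y^2·P(Y=y)
 = 9·1/11 + 16·4/33 + 25·5/33 + 36·2/11 + 49·7/33 + 64·8/33
 = 9/11 + 64/33 + 125/33 + 72/11 + 343/33 + 512/33
 = 39

39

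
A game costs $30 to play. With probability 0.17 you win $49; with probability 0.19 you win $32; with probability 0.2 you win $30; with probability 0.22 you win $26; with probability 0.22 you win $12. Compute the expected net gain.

E[payout] = 49·0.17 + 32·0.19 + 30·0.2 + 26·0.22 + 12·0.22
 = 8.33 + 6.08 + 6 + 5.72 + 2.64
 = 28.77
Net = 28.77 - 30 = -1.23

-1.23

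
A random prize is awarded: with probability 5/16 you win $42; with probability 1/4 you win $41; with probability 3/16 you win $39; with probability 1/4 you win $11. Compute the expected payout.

E[payout] = 42·5/16 + 41·1/4 + 39·3/16 + 11·1/4
 = 105/8 + 41/4 + 117/16 + 11/4
 = 535/16

33.4375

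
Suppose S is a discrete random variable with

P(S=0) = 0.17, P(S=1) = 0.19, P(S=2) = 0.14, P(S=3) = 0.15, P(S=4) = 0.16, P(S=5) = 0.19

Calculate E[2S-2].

E[2S-2] = Σ (2s-2)·P(S=s)
 = (-2)·0.17 + 0·0.19 + 2·0.14 + 4·0.15 + 6·0.16 + 8·0.19
 = (-0.34) + 0 + 0.28 + 0.6 + 0.96 + 1.52
 = 3.02

3.02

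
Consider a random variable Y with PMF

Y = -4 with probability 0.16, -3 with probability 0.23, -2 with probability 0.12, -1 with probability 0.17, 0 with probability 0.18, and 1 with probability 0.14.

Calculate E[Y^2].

E[Y^2] = Σ y^2·P(Y=y)
 = 16·0.16 + 9·0.23 + 4·0.12 + 1·0.17 + 0·0.18 + 1·0.14
 = 2.56 + 2.07 + 0.48 + 0.17 + 0 + 0.14
 = 5.42

5.42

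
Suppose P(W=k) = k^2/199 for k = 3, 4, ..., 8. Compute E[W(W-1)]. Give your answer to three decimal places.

37.528

E[W(W-1)] = Σ w(w-1)·P(W=w)
 = 6·9/199 + 12·16/199 + 20·25/199 + 30·36/199 + 42·49/199 + 56·64/199
 = 54/199 + 192/199 + 500/199 + 1080/199 + 2058/199 + 3584/199
 = 7468/199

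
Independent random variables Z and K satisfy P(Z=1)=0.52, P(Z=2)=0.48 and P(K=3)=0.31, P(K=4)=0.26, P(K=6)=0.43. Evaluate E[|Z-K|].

3.07

E[|Z-K|] = Σ_z Σ_k |z-k| · P(Z=z)P(K=k)
 = 2·0.1612 + 3·0.1352 + 5·0.2236 + 1·0.1488 + 2·0.1248 + 4·0.2064
 = 0.3224 + 0.4056 + 1.118 + 0.1488 + 0.2496 + 0.8256
 = 3.07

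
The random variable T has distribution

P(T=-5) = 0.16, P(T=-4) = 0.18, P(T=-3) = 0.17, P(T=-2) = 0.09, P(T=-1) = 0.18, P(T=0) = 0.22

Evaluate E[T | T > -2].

-0.45

P(T > -2) = 0.18 + 0.22 = 0.4.
E[T | T > -2] = [(-1)·0.18 + 0·0.22] / 0.4
 = -0.18 / 0.4
 = -9/20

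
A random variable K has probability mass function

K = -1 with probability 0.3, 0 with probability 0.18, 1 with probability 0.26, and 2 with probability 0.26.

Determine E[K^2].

1.6

E[K^2] = Σ k^2·P(K=k)
 = 1·0.3 + 0·0.18 + 1·0.26 + 4·0.26
 = 0.3 + 0 + 0.26 + 1.04
 = 1.6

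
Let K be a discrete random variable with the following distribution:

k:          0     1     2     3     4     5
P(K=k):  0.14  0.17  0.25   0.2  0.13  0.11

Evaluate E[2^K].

8.68

E[2^K] = Σ 2^k·P(K=k)
 = 1·0.14 + 2·0.17 + 4·0.25 + 8·0.2 + 16·0.13 + 32·0.11
 = 0.14 + 0.34 + 1 + 1.6 + 2.08 + 3.52
 = 8.68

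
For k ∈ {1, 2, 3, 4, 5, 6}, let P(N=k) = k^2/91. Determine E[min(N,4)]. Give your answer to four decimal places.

3.7802

E[min(N,4)] = Σ min(n,4)·P(N=n)
 = 1·1/91 + 2·4/91 + 3·9/91 + 4·16/91 + 4·25/91 + 4·36/91
 = 1/91 + 8/91 + 27/91 + 64/91 + 100/91 + 144/91
 = 344/91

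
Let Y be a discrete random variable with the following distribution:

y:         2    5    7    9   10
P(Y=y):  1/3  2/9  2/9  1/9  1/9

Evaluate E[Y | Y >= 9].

P(Y >= 9) = 1/9 + 1/9 = 2/9.
E[Y | Y >= 9] = [9·1/9 + 10·1/9] / (2/9)
 = 19/9 / (2/9)
 = 19/2

9.5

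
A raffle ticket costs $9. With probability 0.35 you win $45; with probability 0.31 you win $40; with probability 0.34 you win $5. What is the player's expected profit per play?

E[payout] = 45·0.35 + 40·0.31 + 5·0.34
 = 15.75 + 12.4 + 1.7
 = 29.85
Net = 29.85 - 9 = 20.85

20.85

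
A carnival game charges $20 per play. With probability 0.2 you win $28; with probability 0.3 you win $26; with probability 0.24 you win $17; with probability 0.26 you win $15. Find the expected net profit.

E[payout] = 28·0.2 + 26·0.3 + 17·0.24 + 15·0.26
 = 5.6 + 7.8 + 4.08 + 3.9
 = 21.38
Net = 21.38 - 20 = 1.38

1.38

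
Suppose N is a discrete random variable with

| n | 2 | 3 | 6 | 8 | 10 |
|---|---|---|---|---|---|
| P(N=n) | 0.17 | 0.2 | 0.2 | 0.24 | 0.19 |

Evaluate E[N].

5.96

E[N] = Σ n·P(N=n)
 = 2·0.17 + 3·0.2 + 6·0.2 + 8·0.24 + 10·0.19
 = 0.34 + 0.6 + 1.2 + 1.92 + 1.9
 = 5.96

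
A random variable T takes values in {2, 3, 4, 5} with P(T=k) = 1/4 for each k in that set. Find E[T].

3.5

E[T] = Σ t·P(T=t)
 = 2·1/4 + 3·1/4 + 4·1/4 + 5·1/4
 = 1/2 + 3/4 + 1 + 5/4
 = 7/2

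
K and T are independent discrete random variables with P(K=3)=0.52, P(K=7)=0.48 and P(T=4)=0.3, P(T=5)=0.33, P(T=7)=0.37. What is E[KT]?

E[KT] = Σ_k Σ_t kt · P(K=k)P(T=t)
 = 12·0.156 + 15·0.1716 + 21·0.1924 + 28·0.144 + 35·0.1584 + 49·0.1776
 = 1.872 + 2.574 + 4.0404 + 4.032 + 5.544 + 8.7024
 = 26.7648

26.7648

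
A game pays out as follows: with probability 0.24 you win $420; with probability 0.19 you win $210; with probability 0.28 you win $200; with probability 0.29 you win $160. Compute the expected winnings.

243.1

E[payout] = 420·0.24 + 210·0.19 + 200·0.28 + 160·0.29
 = 100.8 + 39.9 + 56 + 46.4
 = 243.1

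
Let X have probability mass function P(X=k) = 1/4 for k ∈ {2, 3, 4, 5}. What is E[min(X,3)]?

2.75

E[min(X,3)] = Σ min(x,3)·P(X=x)
 = 2·1/4 + 3·1/4 + 3·1/4 + 3·1/4
 = 1/2 + 3/4 + 3/4 + 3/4
 = 11/4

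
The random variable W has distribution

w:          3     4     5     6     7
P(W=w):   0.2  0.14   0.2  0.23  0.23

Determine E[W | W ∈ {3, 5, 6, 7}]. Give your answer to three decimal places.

5.337

P(W ∈ {3, 5, 6, 7}) = 0.2 + 0.2 + 0.23 + 0.23 = 0.86.
E[W | W ∈ {3, 5, 6, 7}] = [3·0.2 + 5·0.2 + 6·0.23 + 7·0.23] / 0.86
 = 4.59 / 0.86
 = 459/86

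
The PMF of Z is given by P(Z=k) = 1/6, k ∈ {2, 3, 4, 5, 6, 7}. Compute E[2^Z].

E[2^Z] = Σ 2^z·P(Z=z)
 = 4·1/6 + 8·1/6 + 16·1/6 + 32·1/6 + 64·1/6 + 128·1/6
 = 2/3 + 4/3 + 8/3 + 16/3 + 32/3 + 64/3
 = 42

42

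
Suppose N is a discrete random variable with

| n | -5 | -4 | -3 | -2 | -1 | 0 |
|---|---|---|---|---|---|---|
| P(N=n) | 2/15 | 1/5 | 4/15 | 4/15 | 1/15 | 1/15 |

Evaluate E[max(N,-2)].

-1.8

E[max(N,-2)] = Σ max(n,-2)·P(N=n)
 = (-2)·2/15 + (-2)·1/5 + (-2)·4/15 + (-2)·4/15 + (-1)·1/15 + 0·1/15
 = (-4/15) + (-2/5) + (-8/15) + (-8/15) + (-1/15) + 0
 = -9/5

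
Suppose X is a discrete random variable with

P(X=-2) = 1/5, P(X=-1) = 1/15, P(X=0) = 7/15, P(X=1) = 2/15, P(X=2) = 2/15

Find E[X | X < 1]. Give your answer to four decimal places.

P(X < 1) = 1/5 + 1/15 + 7/15 = 11/15.
E[X | X < 1] = [(-2)·1/5 + (-1)·1/15 + 0·7/15] / (11/15)
 = -7/15 / (11/15)
 = -7/11

-0.6364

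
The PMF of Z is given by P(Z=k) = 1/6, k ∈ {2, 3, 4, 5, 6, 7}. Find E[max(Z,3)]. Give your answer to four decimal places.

4.6667

E[max(Z,3)] = Σ max(z,3)·P(Z=z)
 = 3·1/6 + 3·1/6 + 4·1/6 + 5·1/6 + 6·1/6 + 7·1/6
 = 1/2 + 1/2 + 2/3 + 5/6 + 1 + 7/6
 = 14/3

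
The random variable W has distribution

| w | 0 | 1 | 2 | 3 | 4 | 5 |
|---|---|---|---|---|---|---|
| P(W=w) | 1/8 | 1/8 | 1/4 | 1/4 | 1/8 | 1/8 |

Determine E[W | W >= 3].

3.75

P(W >= 3) = 1/4 + 1/8 + 1/8 = 1/2.
E[W | W >= 3] = [3·1/4 + 4·1/8 + 5·1/8] / (1/2)
 = 15/8 / (1/2)
 = 15/4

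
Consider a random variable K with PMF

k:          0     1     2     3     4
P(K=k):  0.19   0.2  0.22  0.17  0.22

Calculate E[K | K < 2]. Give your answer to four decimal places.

P(K < 2) = 0.19 + 0.2 = 0.39.
E[K | K < 2] = [0·0.19 + 1·0.2] / 0.39
 = 0.2 / 0.39
 = 20/39

0.5128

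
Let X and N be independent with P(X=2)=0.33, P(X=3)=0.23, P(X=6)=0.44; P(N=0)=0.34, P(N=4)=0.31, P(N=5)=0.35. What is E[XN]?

E[XN] = Σ_x Σ_n xn · P(X=x)P(N=n)
 = 0·0.1122 + 8·0.1023 + 10·0.1155 + 0·0.0782 + 12·0.0713 + 15·0.0805 + 0·0.1496 + 24·0.1364 + 30·0.154
 = 0 + 0.8184 + 1.155 + 0 + 0.8556 + 1.2075 + 0 + 3.2736 + 4.62
 = 11.9301

11.9301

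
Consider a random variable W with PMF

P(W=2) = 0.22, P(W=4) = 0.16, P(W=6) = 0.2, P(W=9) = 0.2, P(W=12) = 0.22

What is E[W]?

E[W] = Σ w·P(W=w)
 = 2·0.22 + 4·0.16 + 6·0.2 + 9·0.2 + 12·0.22
 = 0.44 + 0.64 + 1.2 + 1.8 + 2.64
 = 6.72

6.72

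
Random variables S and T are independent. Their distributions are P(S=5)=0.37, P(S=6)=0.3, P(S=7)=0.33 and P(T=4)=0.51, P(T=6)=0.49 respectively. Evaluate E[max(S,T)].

E[max(S,T)] = Σ_s Σ_t max(s,t) · P(S=s)P(T=t)
 = 5·0.1887 + 6·0.1813 + 6·0.153 + 6·0.147 + 7·0.1683 + 7·0.1617
 = 0.9435 + 1.0878 + 0.918 + 0.882 + 1.1781 + 1.1319
 = 6.1413

6.1413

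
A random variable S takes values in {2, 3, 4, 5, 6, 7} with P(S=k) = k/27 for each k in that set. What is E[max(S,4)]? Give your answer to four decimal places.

5.4074

E[max(S,4)] = Σ max(s,4)·P(S=s)
 = 4·2/27 + 4·1/9 + 4·4/27 + 5·5/27 + 6·2/9 + 7·7/27
 = 8/27 + 4/9 + 16/27 + 25/27 + 4/3 + 49/27
 = 146/27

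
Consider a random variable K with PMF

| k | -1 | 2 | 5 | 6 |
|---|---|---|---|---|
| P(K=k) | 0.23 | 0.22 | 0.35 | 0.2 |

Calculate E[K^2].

E[K^2] = Σ k^2·P(K=k)
 = 1·0.23 + 4·0.22 + 25·0.35 + 36·0.2
 = 0.23 + 0.88 + 8.75 + 7.2
 = 17.06

17.06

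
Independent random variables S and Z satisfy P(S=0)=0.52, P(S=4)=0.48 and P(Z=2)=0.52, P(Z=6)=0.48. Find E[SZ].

E[SZ] = Σ_s Σ_z sz · P(S=s)P(Z=z)
 = 0·0.2704 + 0·0.2496 + 8·0.2496 + 24·0.2304
 = 0 + 0 + 1.9968 + 5.5296
 = 7.5264

7.5264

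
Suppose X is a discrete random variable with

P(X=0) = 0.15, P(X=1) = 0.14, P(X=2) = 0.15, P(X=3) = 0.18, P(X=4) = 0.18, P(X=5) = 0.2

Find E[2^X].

11.75

E[2^X] = Σ 2^x·P(X=x)
 = 1·0.15 + 2·0.14 + 4·0.15 + 8·0.18 + 16·0.18 + 32·0.2
 = 0.15 + 0.28 + 0.6 + 1.44 + 2.88 + 6.4
 = 11.75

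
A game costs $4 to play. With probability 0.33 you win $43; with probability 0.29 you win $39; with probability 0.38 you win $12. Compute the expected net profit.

E[payout] = 43·0.33 + 39·0.29 + 12·0.38
 = 14.19 + 11.31 + 4.56
 = 30.06
Net = 30.06 - 4 = 26.06

26.06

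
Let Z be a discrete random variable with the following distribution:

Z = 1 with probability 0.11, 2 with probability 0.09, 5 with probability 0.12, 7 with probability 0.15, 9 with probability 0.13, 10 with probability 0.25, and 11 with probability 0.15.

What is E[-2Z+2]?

-12.52

E[-2Z+2] = Σ (-2z+2)·P(Z=z)
 = 0·0.11 + (-2)·0.09 + (-8)·0.12 + (-12)·0.15 + (-16)·0.13 + (-18)·0.25 + (-20)·0.15
 = 0 + (-0.18) + (-0.96) + (-1.8) + (-2.08) + (-4.5) + (-3)
 = -12.52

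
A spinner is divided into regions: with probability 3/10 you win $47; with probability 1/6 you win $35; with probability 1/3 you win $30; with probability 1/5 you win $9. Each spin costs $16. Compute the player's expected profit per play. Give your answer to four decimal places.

E[payout] = 47·3/10 + 35·1/6 + 30·1/3 + 9·1/5
 = 141/10 + 35/6 + 10 + 9/5
 = 476/15
Net = 476/15 - 16 = 236/15

15.7333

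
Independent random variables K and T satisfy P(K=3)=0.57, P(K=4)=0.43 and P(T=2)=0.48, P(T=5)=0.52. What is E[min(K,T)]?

E[min(K,T)] = Σ_k Σ_t min(k,t) · P(K=k)P(T=t)
 = 2·0.2736 + 3·0.2964 + 2·0.2064 + 4·0.2236
 = 0.5472 + 0.8892 + 0.4128 + 0.8944
 = 2.7436

2.7436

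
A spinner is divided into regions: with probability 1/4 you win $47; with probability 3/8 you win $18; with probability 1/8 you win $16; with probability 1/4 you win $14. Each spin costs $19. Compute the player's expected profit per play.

5

E[payout] = 47·1/4 + 18·3/8 + 16·1/8 + 14·1/4
 = 47/4 + 27/4 + 2 + 7/2
 = 24
Net = 24 - 19 = 5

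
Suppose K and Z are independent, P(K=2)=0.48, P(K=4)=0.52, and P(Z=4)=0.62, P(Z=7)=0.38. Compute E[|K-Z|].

E[|K-Z|] = Σ_k Σ_z |k-z| · P(K=k)P(Z=z)
 = 2·0.2976 + 5·0.1824 + 0·0.3224 + 3·0.1976
 = 0.5952 + 0.912 + 0 + 0.5928
 = 2.1

2.1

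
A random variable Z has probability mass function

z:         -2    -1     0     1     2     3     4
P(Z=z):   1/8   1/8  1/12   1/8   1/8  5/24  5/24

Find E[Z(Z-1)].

5

E[Z(Z-1)] = Σ z(z-1)·P(Z=z)
 = 6·1/8 + 2·1/8 + 0·1/12 + 0·1/8 + 2·1/8 + 6·5/24 + 12·5/24
 = 3/4 + 1/4 + 0 + 0 + 1/4 + 5/4 + 5/2
 = 5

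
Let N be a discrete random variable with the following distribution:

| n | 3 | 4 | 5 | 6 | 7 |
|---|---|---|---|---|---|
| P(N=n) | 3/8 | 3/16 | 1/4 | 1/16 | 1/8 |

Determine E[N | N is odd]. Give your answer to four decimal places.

P(N is odd) = 3/8 + 1/4 + 1/8 = 3/4.
E[N | N is odd] = [3·3/8 + 5·1/4 + 7·1/8] / (3/4)
 = 13/4 / (3/4)
 = 13/3

4.3333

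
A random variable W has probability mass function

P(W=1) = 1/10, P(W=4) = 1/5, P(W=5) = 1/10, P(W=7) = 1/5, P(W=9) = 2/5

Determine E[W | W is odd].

7

P(W is odd) = 1/10 + 1/10 + 1/5 + 2/5 = 4/5.
E[W | W is odd] = [1·1/10 + 5·1/10 + 7·1/5 + 9·2/5] / (4/5)
 = 28/5 / (4/5)
 = 7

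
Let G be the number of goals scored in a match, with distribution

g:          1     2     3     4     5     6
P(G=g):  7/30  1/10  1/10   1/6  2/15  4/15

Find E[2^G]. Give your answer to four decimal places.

25.6667

E[2^G] = Σ 2^g·P(G=g)
 = 2·7/30 + 4·1/10 + 8·1/10 + 16·1/6 + 32·2/15 + 64·4/15
 = 7/15 + 2/5 + 4/5 + 8/3 + 64/15 + 256/15
 = 77/3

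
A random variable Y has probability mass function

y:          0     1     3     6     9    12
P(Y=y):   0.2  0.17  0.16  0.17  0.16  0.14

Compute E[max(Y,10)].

10.28

E[max(Y,10)] = Σ max(y,10)·P(Y=y)
 = 10·0.2 + 10·0.17 + 10·0.16 + 10·0.17 + 10·0.16 + 12·0.14
 = 2 + 1.7 + 1.6 + 1.7 + 1.6 + 1.68
 = 10.28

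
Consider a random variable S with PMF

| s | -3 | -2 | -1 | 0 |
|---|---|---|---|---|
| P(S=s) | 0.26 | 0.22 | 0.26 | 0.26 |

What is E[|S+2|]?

E[|S+2|] = Σ |s+2|·P(S=s)
 = 1·0.26 + 0·0.22 + 1·0.26 + 2·0.26
 = 0.26 + 0 + 0.26 + 0.52
 = 1.04

1.04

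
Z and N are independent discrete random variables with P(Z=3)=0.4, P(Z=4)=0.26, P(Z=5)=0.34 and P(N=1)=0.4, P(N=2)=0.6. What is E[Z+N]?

E[Z+N] = Σ_z Σ_n (z+n) · P(Z=z)P(N=n)
 = 4·0.16 + 5·0.24 + 5·0.104 + 6·0.156 + 6·0.136 + 7·0.204
 = 0.64 + 1.2 + 0.52 + 0.936 + 0.816 + 1.428
 = 5.54

5.54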